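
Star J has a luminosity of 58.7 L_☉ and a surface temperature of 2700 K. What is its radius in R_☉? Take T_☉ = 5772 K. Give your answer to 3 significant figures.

R/R_☉ = √(L/L_☉) / (T/T_☉)² = √(58.7) / (0.4678)²
       = 7.662 / 0.2188 = 35.01.

35.0 R_☉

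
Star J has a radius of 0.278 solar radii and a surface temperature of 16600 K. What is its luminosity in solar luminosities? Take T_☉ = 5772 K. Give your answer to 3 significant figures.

L/L_☉ = (R/R_☉)² (T/T_☉)⁴ = (0.278)² × (16600/5772)⁴
       = 0.07728 × (2.876)⁴ = 0.07728 × 68.41 = 5.287.

5.29 solar luminosities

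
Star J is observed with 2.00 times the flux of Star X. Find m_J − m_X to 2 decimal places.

-0.75

m_J − m_X = −2.5 log₁₀(F_J/F_X) = −2.5 log₁₀(2.00) = −2.5 × (0.301) = -0.753.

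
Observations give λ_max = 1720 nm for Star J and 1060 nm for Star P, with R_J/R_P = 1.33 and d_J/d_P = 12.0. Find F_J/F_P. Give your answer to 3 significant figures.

Wien's law: T_J/T_P = λ_P/λ_J = 1060/1720 = 0.6163.
L_J/L_P = (R_J/R_P)²(T_J/T_P)⁴ = (1.33)²(0.6163)⁴ = 0.2552.
F_J/F_P = (L_J/L_P)/(d_J/d_P)² = 0.2552/(12.0)² = 0.001772.

0.00177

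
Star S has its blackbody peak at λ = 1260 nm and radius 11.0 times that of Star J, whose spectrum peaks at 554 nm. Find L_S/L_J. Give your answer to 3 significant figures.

Wien's law gives T ∝ 1/λ_max, so T_S/T_J = λ_J/λ_S = 554/1260 = 0.4397.
Then L ∝ R²T⁴ gives L_S/L_J = (11.0)² × (0.4397)⁴ = 121.0 × 0.03737 = 4.522.

4.52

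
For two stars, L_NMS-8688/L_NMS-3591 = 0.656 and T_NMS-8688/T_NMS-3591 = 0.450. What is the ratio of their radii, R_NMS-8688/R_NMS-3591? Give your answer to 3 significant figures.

L ∝ R²T⁴ gives R ∝ √L / T², so
R_NMS-8688/R_NMS-3591 = √(0.656) / (0.450)² = 0.8099 / 0.2025 = 4.000.

4.00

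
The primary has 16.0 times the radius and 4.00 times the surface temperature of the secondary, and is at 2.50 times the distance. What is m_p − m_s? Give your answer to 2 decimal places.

-10.05

L_p/L_s = (16.0)²(4.00)⁴ = 6.554×10^4.
F_p/F_s = (L_p/L_s)/(d_p/d_s)² = 6.554×10^4/6.250 = 1.049×10^4.
m_p − m_s = −2.5 log₁₀(1.049×10^4) = -10.05.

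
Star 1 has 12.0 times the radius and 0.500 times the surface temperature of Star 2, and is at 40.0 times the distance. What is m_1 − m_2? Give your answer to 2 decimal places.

5.62

L_1/L_2 = (12.0)²(0.500)⁴ = 9.000.
F_1/F_2 = (L_1/L_2)/(d_1/d_2)² = 9.000/1600 = 0.005625.
m_1 − m_2 = −2.5 log₁₀(0.005625) = 5.62.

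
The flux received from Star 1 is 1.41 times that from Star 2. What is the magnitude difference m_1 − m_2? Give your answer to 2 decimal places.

-0.37

m_1 − m_2 = −2.5 log₁₀(F_1/F_2) = −2.5 log₁₀(1.41) = −2.5 × (0.149) = -0.373.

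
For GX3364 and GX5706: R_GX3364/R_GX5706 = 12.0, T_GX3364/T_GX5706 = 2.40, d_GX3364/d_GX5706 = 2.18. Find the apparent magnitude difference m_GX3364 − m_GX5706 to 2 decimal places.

L_GX3364/L_GX5706 = (12.0)²(2.40)⁴ = 4778.
F_GX3364/F_GX5706 = (L_GX3364/L_GX5706)/(d_GX3364/d_GX5706)² = 4778/4.752 = 1005.
m_GX3364 − m_GX5706 = −2.5 log₁₀(1005) = -7.51.

-7.51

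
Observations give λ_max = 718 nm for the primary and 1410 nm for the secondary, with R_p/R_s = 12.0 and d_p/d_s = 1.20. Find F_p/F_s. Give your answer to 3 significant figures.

1.49×10^3

Wien's law: T_p/T_s = λ_s/λ_p = 1410/718 = 1.964.
L_p/L_s = (R_p/R_s)²(T_p/T_s)⁴ = (12.0)²(1.964)⁴ = 2142.
F_p/F_s = (L_p/L_s)/(d_p/d_s)² = 2142/(1.20)² = 1487.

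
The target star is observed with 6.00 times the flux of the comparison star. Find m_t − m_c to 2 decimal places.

m_t − m_c = −2.5 log₁₀(F_t/F_c) = −2.5 log₁₀(6.00) = −2.5 × (0.778) = -1.945.

-1.95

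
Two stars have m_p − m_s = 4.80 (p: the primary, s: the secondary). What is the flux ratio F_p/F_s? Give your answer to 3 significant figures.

0.0120

F_p/F_s = 10^(−(m_p − m_s)/2.5) = 10^(-4.80/2.5) = 10^-1.920 = 0.01202.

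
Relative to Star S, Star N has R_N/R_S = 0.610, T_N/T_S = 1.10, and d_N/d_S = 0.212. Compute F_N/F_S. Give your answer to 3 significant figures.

L_N/L_S = (R_N/R_S)²(T_N/T_S)⁴ = (0.610)² × (1.10)⁴ = 0.5448.
F_N/F_S = (L_N/L_S)/(d_N/d_S)² = 0.5448 / (0.212)² = 12.12.

12.1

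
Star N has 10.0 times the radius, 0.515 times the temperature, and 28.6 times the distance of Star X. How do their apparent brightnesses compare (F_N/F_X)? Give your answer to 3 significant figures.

0.00860

L_N/L_X = (R_N/R_X)²(T_N/T_X)⁴ = (10.0)² × (0.515)⁴ = 7.034.
F_N/F_X = (L_N/L_X)/(d_N/d_X)² = 7.034 / (28.6)² = 0.008600.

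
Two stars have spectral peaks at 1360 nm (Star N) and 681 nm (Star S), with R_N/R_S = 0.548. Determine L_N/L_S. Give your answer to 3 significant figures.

Wien's law gives T ∝ 1/λ_max, so T_N/T_S = λ_S/λ_N = 681/1360 = 0.5007.
Then L ∝ R²T⁴ gives L_N/L_S = (0.548)² × (0.5007)⁴ = 0.3003 × 0.06287 = 0.01888.

0.0189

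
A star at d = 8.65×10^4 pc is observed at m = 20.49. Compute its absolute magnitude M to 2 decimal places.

M = m − 5 log₁₀(d/10 pc) = 20.49 − 5 log₁₀(8.65×10^4/10)
  = 20.49 − 5 × 3.937 = 20.49 − 19.69 = 0.80.

0.80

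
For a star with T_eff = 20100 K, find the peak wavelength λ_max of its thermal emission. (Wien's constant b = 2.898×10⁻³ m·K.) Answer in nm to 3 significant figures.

144 nm

λ_max = b/T = 2.898×10⁻³ / 20100 = 1.44×10^-7 m = 144.2 nm.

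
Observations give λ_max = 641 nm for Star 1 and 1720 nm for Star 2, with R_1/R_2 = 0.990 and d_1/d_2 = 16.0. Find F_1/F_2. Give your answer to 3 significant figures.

0.198

Wien's law: T_1/T_2 = λ_2/λ_1 = 1720/641 = 2.683.
L_1/L_2 = (R_1/R_2)²(T_1/T_2)⁴ = (0.990)²(2.683)⁴ = 50.81.
F_1/F_2 = (L_1/L_2)/(d_1/d_2)² = 50.81/(16.0)² = 0.1985.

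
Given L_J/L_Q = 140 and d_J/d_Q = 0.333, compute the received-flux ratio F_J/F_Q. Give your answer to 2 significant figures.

F = L/(4πd²), so F_J/F_Q = (L_J/L_Q) / (d_J/d_Q)²
= 140 / (0.333)² = 140 / 0.1109 = 1263.

1.3×10^3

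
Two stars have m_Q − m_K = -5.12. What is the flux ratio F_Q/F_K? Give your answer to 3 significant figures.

112

F_Q/F_K = 10^(−(m_Q − m_K)/2.5) = 10^(5.12/2.5) = 10^2.048 = 111.7.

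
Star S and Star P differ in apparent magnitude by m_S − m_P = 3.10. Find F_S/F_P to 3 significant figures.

F_S/F_P = 10^(−(m_S − m_P)/2.5) = 10^(-3.10/2.5) = 10^-1.240 = 0.05754.

0.0575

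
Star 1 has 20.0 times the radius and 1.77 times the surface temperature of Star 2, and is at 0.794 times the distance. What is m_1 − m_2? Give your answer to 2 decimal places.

-9.49

L_1/L_2 = (20.0)²(1.77)⁴ = 3926.
F_1/F_2 = (L_1/L_2)/(d_1/d_2)² = 3926/0.6304 = 6227.
m_1 − m_2 = −2.5 log₁₀(6227) = -9.49.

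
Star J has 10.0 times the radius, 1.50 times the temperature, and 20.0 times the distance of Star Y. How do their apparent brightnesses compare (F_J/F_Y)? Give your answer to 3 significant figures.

1.27

L_J/L_Y = (R_J/R_Y)²(T_J/T_Y)⁴ = (10.0)² × (1.50)⁴ = 506.2.
F_J/F_Y = (L_J/L_Y)/(d_J/d_Y)² = 506.2 / (20.0)² = 1.266.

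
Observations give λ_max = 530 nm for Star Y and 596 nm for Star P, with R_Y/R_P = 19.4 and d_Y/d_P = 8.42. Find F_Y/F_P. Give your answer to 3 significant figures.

Wien's law: T_Y/T_P = λ_P/λ_Y = 596/530 = 1.125.
L_Y/L_P = (R_Y/R_P)²(T_Y/T_P)⁴ = (19.4)²(1.125)⁴ = 601.8.
F_Y/F_P = (L_Y/L_P)/(d_Y/d_P)² = 601.8/(8.42)² = 8.489.

8.49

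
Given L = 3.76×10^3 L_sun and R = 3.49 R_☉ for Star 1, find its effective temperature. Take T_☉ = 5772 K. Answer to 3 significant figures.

T/T_☉ = (L/L_☉)^(1/4) / (R/R_☉)^(1/2)
T = 5772 × (3.76×10^3)^(1/4) / √(3.49) = 5772 × 7.831 / 1.868 = 2.419×10^4 K.

2.42×10^4 K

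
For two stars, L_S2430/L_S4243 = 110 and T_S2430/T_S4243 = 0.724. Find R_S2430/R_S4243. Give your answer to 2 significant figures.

L ∝ R²T⁴ gives R ∝ √L / T², so
R_S2430/R_S4243 = √(110) / (0.724)² = 10.49 / 0.5242 = 20.01.

20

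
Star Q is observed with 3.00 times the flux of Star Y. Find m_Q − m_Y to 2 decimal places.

m_Q − m_Y = −2.5 log₁₀(F_Q/F_Y) = −2.5 log₁₀(3.00) = −2.5 × (0.477) = -1.193.

-1.19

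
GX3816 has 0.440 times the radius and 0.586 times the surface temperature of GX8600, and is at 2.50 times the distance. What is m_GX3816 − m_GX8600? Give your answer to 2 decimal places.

L_GX3816/L_GX8600 = (0.440)²(0.586)⁴ = 0.02283.
F_GX3816/F_GX8600 = (L_GX3816/L_GX8600)/(d_GX3816/d_GX8600)² = 0.02283/6.250 = 0.003653.
m_GX3816 − m_GX8600 = −2.5 log₁₀(0.003653) = 6.09.

6.09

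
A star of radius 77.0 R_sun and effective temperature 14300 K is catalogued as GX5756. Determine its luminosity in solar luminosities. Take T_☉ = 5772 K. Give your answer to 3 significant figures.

2.23×10^5 solar luminosities

L/L_☉ = (R/R_☉)² (T/T_☉)⁴ = (77.0)² × (14300/5772)⁴
       = 5929 × (2.477)⁴ = 5929 × 37.67 = 2.234×10^5.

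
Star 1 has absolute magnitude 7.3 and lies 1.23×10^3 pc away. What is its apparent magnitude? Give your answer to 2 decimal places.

m = M + 5 log₁₀(d/10 pc) = 7.3 + 5 log₁₀(1.23×10^3/10)
  = 7.3 + 5 × 2.090 = 7.3 + 10.45 = 17.75.

17.75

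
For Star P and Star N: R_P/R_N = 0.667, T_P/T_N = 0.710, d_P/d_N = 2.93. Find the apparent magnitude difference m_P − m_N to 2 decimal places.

4.70

L_P/L_N = (0.667)²(0.710)⁴ = 0.1131.
F_P/F_N = (L_P/L_N)/(d_P/d_N)² = 0.1131/8.585 = 0.01317.
m_P − m_N = −2.5 log₁₀(0.01317) = 4.70.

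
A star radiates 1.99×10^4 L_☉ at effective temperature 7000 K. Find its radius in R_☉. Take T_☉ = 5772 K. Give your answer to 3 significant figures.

R/R_☉ = √(L/L_☉) / (T/T_☉)² = √(1.99×10^4) / (1.213)²
       = 141.1 / 1.471 = 95.91.

95.9 R_☉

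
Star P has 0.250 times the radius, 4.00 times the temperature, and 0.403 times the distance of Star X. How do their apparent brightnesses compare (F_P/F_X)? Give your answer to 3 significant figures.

L_P/L_X = (R_P/R_X)²(T_P/T_X)⁴ = (0.250)² × (4.00)⁴ = 16.00.
F_P/F_X = (L_P/L_X)/(d_P/d_X)² = 16.00 / (0.403)² = 98.52.

98.5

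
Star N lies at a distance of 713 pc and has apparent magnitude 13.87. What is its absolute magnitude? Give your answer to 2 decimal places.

M = m − 5 log₁₀(d/10 pc) = 13.87 − 5 log₁₀(713/10)
  = 13.87 − 5 × 1.853 = 13.87 − 9.27 = 4.60.

4.60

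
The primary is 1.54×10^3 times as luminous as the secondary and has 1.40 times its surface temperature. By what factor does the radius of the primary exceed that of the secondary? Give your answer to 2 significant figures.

20

L ∝ R²T⁴ gives R ∝ √L / T², so
R_p/R_s = √(1.54×10^3) / (1.40)² = 39.24 / 1.960 = 20.02.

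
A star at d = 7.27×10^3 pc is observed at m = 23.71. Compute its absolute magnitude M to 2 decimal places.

M = m − 5 log₁₀(d/10 pc) = 23.71 − 5 log₁₀(7.27×10^3/10)
  = 23.71 − 5 × 2.862 = 23.71 − 14.31 = 9.40.

9.40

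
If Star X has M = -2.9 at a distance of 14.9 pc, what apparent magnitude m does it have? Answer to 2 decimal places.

m = M + 5 log₁₀(d/10 pc) = -2.9 + 5 log₁₀(14.9/10)
  = -2.9 + 5 × 0.173 = -2.9 + 0.87 = -2.03.

-2.03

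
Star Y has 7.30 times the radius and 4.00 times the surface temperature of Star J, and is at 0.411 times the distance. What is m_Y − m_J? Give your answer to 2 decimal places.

L_Y/L_J = (7.30)²(4.00)⁴ = 1.364×10^4.
F_Y/F_J = (L_Y/L_J)/(d_Y/d_J)² = 1.364×10^4/0.1689 = 8.076×10^4.
m_Y − m_J = −2.5 log₁₀(8.076×10^4) = -12.27.

-12.27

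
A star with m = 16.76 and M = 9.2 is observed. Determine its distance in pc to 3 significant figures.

m − M = 5 log₁₀(d/10 pc)
16.76 − (9.2) = 7.56 = 5 log₁₀(d/10)
d = 10 × 10^(7.56/5) = 10 × 10^1.512 = 325.1 pc.

325 pc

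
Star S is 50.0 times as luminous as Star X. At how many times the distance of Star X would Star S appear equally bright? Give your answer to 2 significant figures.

Equal flux requires L_S/d_S² = L_X/d_X², so d_S/d_X = √(L_S/L_X)
= √(50.0) = 7.071.

7.1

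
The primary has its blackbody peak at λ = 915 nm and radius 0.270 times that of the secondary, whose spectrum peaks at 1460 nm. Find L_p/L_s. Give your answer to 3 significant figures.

Wien's law gives T ∝ 1/λ_max, so T_p/T_s = λ_s/λ_p = 1460/915 = 1.596.
Then L ∝ R²T⁴ gives L_p/L_s = (0.270)² × (1.596)⁴ = 0.07290 × 6.482 = 0.4726.

0.473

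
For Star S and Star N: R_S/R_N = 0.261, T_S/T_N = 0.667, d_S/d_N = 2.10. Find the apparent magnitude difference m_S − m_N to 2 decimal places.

L_S/L_N = (0.261)²(0.667)⁴ = 0.01348.
F_S/F_N = (L_S/L_N)/(d_S/d_N)² = 0.01348/4.410 = 0.003057.
m_S − m_N = −2.5 log₁₀(0.003057) = 6.29.

6.29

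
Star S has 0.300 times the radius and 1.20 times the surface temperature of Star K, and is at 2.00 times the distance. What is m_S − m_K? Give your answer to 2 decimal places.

3.33

L_S/L_K = (0.300)²(1.20)⁴ = 0.1866.
F_S/F_K = (L_S/L_K)/(d_S/d_K)² = 0.1866/4.000 = 0.04666.
m_S − m_K = −2.5 log₁₀(0.04666) = 3.33.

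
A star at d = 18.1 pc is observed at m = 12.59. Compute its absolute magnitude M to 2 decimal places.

11.30

M = m − 5 log₁₀(d/10 pc) = 12.59 − 5 log₁₀(18.1/10)
  = 12.59 − 5 × 0.258 = 12.59 − 1.29 = 11.30.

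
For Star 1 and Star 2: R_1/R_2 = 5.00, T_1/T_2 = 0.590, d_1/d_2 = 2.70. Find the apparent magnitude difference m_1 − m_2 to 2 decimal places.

0.95

L_1/L_2 = (5.00)²(0.590)⁴ = 3.029.
F_1/F_2 = (L_1/L_2)/(d_1/d_2)² = 3.029/7.290 = 0.4155.
m_1 − m_2 = −2.5 log₁₀(0.4155) = 0.95.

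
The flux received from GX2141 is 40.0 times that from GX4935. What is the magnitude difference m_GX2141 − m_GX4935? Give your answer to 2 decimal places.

-4.01

m_GX2141 − m_GX4935 = −2.5 log₁₀(F_GX2141/F_GX4935) = −2.5 log₁₀(40.0) = −2.5 × (1.602) = -4.005.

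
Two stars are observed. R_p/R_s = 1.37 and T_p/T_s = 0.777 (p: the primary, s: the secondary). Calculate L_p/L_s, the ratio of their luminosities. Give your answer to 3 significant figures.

0.684

From the Stefan–Boltzmann law, L ∝ R²T⁴, so
L_p/L_s = (R_p/R_s)² (T_p/T_s)⁴ = (1.37)² × (0.777)⁴ = 1.877 × 0.3645 = 0.6841.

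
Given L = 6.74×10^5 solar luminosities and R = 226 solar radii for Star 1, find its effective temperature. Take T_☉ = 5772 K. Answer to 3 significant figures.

T/T_☉ = (L/L_☉)^(1/4) / (R/R_☉)^(1/2)
T = 5772 × (6.74×10^5)^(1/4) / √(226) = 5772 × 28.65 / 15.03 = 1.100×10^4 K.

1.10×10^4 K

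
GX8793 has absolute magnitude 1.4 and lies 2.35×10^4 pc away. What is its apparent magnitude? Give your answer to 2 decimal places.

m = M + 5 log₁₀(d/10 pc) = 1.4 + 5 log₁₀(2.35×10^4/10)
  = 1.4 + 5 × 3.371 = 1.4 + 16.86 = 18.26.

18.26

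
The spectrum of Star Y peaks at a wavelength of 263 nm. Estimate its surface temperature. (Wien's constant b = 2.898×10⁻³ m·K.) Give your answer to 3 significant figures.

T = b/λ_max = 2.898×10⁻³ / (263×10⁻⁹) = 1.102×10^4 K.

1.10×10^4 K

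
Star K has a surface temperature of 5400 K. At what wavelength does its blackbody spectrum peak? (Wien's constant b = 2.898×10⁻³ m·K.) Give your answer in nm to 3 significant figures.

λ_max = b/T = 2.898×10⁻³ / 5400 = 5.37×10^-7 m = 536.7 nm.

537 nm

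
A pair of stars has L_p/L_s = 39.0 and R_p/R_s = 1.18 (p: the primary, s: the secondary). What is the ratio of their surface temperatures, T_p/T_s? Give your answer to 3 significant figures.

2.30

L ∝ R²T⁴ gives T ∝ (L/R²)^(1/4), so
T_p/T_s = (39.0 / 1.18²)^(1/4) = (28.01)^(1/4) = 2.301.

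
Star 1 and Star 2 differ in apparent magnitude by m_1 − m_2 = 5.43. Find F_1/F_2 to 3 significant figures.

F_1/F_2 = 10^(−(m_1 − m_2)/2.5) = 10^(-5.43/2.5) = 10^-2.172 = 0.006730.

0.00673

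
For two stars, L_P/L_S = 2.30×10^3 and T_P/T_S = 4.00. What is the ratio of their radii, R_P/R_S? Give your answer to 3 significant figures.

3.00

L ∝ R²T⁴ gives R ∝ √L / T², so
R_P/R_S = √(2.30×10^3) / (4.00)² = 47.96 / 16.00 = 2.997.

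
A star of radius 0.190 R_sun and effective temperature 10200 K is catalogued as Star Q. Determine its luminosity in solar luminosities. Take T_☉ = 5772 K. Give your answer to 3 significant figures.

0.352 solar luminosities

L/L_☉ = (R/R_☉)² (T/T_☉)⁴ = (0.190)² × (10200/5772)⁴
       = 0.03610 × (1.767)⁴ = 0.03610 × 9.752 = 0.3520.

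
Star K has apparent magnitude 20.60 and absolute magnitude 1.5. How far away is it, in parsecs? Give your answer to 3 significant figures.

m − M = 5 log₁₀(d/10 pc)
20.60 − (1.5) = 19.10 = 5 log₁₀(d/10)
d = 10 × 10^(19.10/5) = 10 × 10^3.820 = 6.607×10^4 pc.

6.61×10^4 pc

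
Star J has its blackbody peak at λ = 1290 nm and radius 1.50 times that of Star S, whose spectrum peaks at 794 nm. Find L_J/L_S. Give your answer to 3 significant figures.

Wien's law gives T ∝ 1/λ_max, so T_J/T_S = λ_S/λ_J = 794/1290 = 0.6155.
Then L ∝ R²T⁴ gives L_J/L_S = (1.50)² × (0.6155)⁴ = 2.250 × 0.1435 = 0.3229.

0.323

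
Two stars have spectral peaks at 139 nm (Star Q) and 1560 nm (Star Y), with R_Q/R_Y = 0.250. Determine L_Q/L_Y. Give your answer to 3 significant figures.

Wien's law gives T ∝ 1/λ_max, so T_Q/T_Y = λ_Y/λ_Q = 1560/139 = 11.22.
Then L ∝ R²T⁴ gives L_Q/L_Y = (0.250)² × (11.22)⁴ = 0.06250 × 1.586×10^4 = 991.6.

992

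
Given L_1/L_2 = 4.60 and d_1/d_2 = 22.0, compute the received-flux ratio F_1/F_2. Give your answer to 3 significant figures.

0.00950

F = L/(4πd²), so F_1/F_2 = (L_1/L_2) / (d_1/d_2)²
= 4.60 / (22.0)² = 4.60 / 484.0 = 0.009504.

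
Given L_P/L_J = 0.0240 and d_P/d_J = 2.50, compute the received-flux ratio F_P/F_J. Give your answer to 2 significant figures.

0.0038

F = L/(4πd²), so F_P/F_J = (L_P/L_J) / (d_P/d_J)²
= 0.0240 / (2.50)² = 0.0240 / 6.250 = 0.003840.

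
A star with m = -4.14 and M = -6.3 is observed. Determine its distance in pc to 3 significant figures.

27.0 pc

m − M = 5 log₁₀(d/10 pc)
-4.14 − (-6.3) = 2.16 = 5 log₁₀(d/10)
d = 10 × 10^(2.16/5) = 10 × 10^0.432 = 27.04 pc.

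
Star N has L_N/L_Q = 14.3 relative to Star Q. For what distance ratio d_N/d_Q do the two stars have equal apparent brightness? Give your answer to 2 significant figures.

3.8

Equal flux requires L_N/d_N² = L_Q/d_Q², so d_N/d_Q = √(L_N/L_Q)
= √(14.3) = 3.782.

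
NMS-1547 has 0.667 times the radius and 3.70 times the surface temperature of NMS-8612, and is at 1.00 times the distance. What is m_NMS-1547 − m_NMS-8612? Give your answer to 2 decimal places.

L_NMS-1547/L_NMS-8612 = (0.667)²(3.70)⁴ = 83.38.
F_NMS-1547/F_NMS-8612 = (L_NMS-1547/L_NMS-8612)/(d_NMS-1547/d_NMS-8612)² = 83.38/1.000 = 83.38.
m_NMS-1547 − m_NMS-8612 = −2.5 log₁₀(83.38) = -4.80.

-4.80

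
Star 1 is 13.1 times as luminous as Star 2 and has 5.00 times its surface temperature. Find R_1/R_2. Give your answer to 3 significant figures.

0.145

L ∝ R²T⁴ gives R ∝ √L / T², so
R_1/R_2 = √(13.1) / (5.00)² = 3.619 / 25.00 = 0.1448.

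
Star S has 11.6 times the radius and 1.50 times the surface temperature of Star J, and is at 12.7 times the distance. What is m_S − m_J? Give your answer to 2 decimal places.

-1.56

L_S/L_J = (11.6)²(1.50)⁴ = 681.2.
F_S/F_J = (L_S/L_J)/(d_S/d_J)² = 681.2/161.3 = 4.224.
m_S − m_J = −2.5 log₁₀(4.224) = -1.56.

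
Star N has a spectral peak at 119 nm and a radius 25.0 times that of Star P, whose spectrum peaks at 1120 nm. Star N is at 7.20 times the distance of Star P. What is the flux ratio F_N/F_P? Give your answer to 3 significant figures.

9.46×10^4

Wien's law: T_N/T_P = λ_P/λ_N = 1120/119 = 9.412.
L_N/L_P = (R_N/R_P)²(T_N/T_P)⁴ = (25.0)²(9.412)⁴ = 4.904×10^6.
F_N/F_P = (L_N/L_P)/(d_N/d_P)² = 4.904×10^6/(7.20)² = 9.460×10^4.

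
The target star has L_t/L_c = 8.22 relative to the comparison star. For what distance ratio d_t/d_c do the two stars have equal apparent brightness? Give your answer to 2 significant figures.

Equal flux requires L_t/d_t² = L_c/d_c², so d_t/d_c = √(L_t/L_c)
= √(8.22) = 2.867.

2.9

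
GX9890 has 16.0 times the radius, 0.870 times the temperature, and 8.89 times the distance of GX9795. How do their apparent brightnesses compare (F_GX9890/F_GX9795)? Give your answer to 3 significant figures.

1.86

L_GX9890/L_GX9795 = (R_GX9890/R_GX9795)²(T_GX9890/T_GX9795)⁴ = (16.0)² × (0.870)⁴ = 146.7.
F_GX9890/F_GX9795 = (L_GX9890/L_GX9795)/(d_GX9890/d_GX9795)² = 146.7 / (8.89)² = 1.856.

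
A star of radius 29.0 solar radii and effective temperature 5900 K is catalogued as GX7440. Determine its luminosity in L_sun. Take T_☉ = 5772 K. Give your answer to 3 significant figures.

918 L_sun

L/L_☉ = (R/R_☉)² (T/T_☉)⁴ = (29.0)² × (5900/5772)⁴
       = 841.0 × (1.022)⁴ = 841.0 × 1.092 = 918.1.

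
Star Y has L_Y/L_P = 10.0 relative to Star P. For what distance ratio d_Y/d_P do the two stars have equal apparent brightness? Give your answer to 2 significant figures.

3.2

Equal flux requires L_Y/d_Y² = L_P/d_P², so d_Y/d_P = √(L_Y/L_P)
= √(10.0) = 3.162.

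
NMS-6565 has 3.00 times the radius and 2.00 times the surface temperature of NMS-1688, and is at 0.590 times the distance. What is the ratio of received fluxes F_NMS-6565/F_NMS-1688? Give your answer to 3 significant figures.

414

L_NMS-6565/L_NMS-1688 = (R_NMS-6565/R_NMS-1688)²(T_NMS-6565/T_NMS-1688)⁴ = (3.00)² × (2.00)⁴ = 144.0.
F_NMS-6565/F_NMS-1688 = (L_NMS-6565/L_NMS-1688)/(d_NMS-6565/d_NMS-1688)² = 144.0 / (0.590)² = 413.7.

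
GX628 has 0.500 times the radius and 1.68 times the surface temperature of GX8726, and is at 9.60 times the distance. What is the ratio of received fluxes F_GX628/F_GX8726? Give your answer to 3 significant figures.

0.0216

L_GX628/L_GX8726 = (R_GX628/R_GX8726)²(T_GX628/T_GX8726)⁴ = (0.500)² × (1.68)⁴ = 1.991.
F_GX628/F_GX8726 = (L_GX628/L_GX8726)/(d_GX628/d_GX8726)² = 1.991 / (9.60)² = 0.02161.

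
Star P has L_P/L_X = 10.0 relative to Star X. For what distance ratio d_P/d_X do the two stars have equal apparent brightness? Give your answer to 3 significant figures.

Equal flux requires L_P/d_P² = L_X/d_X², so d_P/d_X = √(L_P/L_X)
= √(10.0) = 3.162.

3.16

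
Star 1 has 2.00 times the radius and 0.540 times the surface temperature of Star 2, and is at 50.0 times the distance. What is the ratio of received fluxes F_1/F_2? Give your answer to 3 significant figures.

L_1/L_2 = (R_1/R_2)²(T_1/T_2)⁴ = (2.00)² × (0.540)⁴ = 0.3401.
F_1/F_2 = (L_1/L_2)/(d_1/d_2)² = 0.3401 / (50.0)² = 1.360×10^-4.

1.36×10^-4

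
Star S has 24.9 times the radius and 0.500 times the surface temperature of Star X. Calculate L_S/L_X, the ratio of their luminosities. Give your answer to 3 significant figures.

From the Stefan–Boltzmann law, L ∝ R²T⁴, so
L_S/L_X = (R_S/R_X)² (T_S/T_X)⁴ = (24.9)² × (0.500)⁴ = 620.0 × 0.06250 = 38.75.

38.8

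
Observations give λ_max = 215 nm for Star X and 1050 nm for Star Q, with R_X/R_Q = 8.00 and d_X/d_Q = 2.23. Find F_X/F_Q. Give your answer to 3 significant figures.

Wien's law: T_X/T_Q = λ_Q/λ_X = 1050/215 = 4.884.
L_X/L_Q = (R_X/R_Q)²(T_X/T_Q)⁴ = (8.00)²(4.884)⁴ = 3.641×10^4.
F_X/F_Q = (L_X/L_Q)/(d_X/d_Q)² = 3.641×10^4/(2.23)² = 7321.

7.32×10^3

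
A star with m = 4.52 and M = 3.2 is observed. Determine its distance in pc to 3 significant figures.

18.4 pc

m − M = 5 log₁₀(d/10 pc)
4.52 − (3.2) = 1.32 = 5 log₁₀(d/10)
d = 10 × 10^(1.32/5) = 10 × 10^0.264 = 18.37 pc.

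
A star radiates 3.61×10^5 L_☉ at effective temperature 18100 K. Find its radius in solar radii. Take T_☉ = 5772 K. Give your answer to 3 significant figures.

61.1 solar radii

R/R_☉ = √(L/L_☉) / (T/T_☉)² = √(3.61×10^5) / (3.136)²
       = 600.8 / 9.833 = 61.10.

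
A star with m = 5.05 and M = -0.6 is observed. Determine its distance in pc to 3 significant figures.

m − M = 5 log₁₀(d/10 pc)
5.05 − (-0.6) = 5.65 = 5 log₁₀(d/10)
d = 10 × 10^(5.65/5) = 10 × 10^1.130 = 134.9 pc.

135 pc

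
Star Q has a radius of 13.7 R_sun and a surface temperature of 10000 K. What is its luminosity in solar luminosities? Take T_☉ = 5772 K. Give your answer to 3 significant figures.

L/L_☉ = (R/R_☉)² (T/T_☉)⁴ = (13.7)² × (10000/5772)⁴
       = 187.7 × (1.733)⁴ = 187.7 × 9.009 = 1691.

1.69×10^3 solar luminosities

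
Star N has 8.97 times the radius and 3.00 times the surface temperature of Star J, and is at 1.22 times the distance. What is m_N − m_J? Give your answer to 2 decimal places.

L_N/L_J = (8.97)²(3.00)⁴ = 6517.
F_N/F_J = (L_N/L_J)/(d_N/d_J)² = 6517/1.488 = 4379.
m_N − m_J = −2.5 log₁₀(4379) = -9.10.

-9.10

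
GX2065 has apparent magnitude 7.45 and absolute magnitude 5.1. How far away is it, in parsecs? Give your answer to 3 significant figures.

29.5 pc

m − M = 5 log₁₀(d/10 pc)
7.45 − (5.1) = 2.35 = 5 log₁₀(d/10)
d = 10 × 10^(2.35/5) = 10 × 10^0.470 = 29.51 pc.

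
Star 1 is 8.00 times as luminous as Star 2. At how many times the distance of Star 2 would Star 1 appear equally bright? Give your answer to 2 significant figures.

2.8

Equal flux requires L_1/d_1² = L_2/d_2², so d_1/d_2 = √(L_1/L_2)
= √(8.00) = 2.828.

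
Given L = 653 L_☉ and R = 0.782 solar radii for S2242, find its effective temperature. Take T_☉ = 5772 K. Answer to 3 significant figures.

T/T_☉ = (L/L_☉)^(1/4) / (R/R_☉)^(1/2)
T = 5772 × (653)^(1/4) / √(0.782) = 5772 × 5.055 / 0.8843 = 3.300×10^4 K.

3.30×10^4 K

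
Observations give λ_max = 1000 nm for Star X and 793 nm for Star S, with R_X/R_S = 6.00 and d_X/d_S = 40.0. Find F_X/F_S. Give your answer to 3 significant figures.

0.00890

Wien's law: T_X/T_S = λ_S/λ_X = 793/1000 = 0.7930.
L_X/L_S = (R_X/R_S)²(T_X/T_S)⁴ = (6.00)²(0.7930)⁴ = 14.24.
F_X/F_S = (L_X/L_S)/(d_X/d_S)² = 14.24/(40.0)² = 0.008898.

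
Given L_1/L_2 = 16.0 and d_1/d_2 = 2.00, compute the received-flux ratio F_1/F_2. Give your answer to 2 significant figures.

F = L/(4πd²), so F_1/F_2 = (L_1/L_2) / (d_1/d_2)²
= 16.0 / (2.00)² = 16.0 / 4.000 = 4.000.

4.0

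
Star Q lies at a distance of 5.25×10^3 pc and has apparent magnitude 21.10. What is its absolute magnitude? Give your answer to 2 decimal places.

M = m − 5 log₁₀(d/10 pc) = 21.10 − 5 log₁₀(5.25×10^3/10)
  = 21.10 − 5 × 2.720 = 21.10 − 13.60 = 7.50.

7.50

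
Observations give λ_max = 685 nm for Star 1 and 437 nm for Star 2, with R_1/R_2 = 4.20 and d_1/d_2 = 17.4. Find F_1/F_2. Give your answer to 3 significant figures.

0.00965

Wien's law: T_1/T_2 = λ_2/λ_1 = 437/685 = 0.6380.
L_1/L_2 = (R_1/R_2)²(T_1/T_2)⁴ = (4.20)²(0.6380)⁴ = 2.922.
F_1/F_2 = (L_1/L_2)/(d_1/d_2)² = 2.922/(17.4)² = 0.009651.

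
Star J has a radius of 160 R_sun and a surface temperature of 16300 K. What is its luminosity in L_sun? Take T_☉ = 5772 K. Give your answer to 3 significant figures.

1.63×10^6 L_sun

L/L_☉ = (R/R_☉)² (T/T_☉)⁴ = (160)² × (16300/5772)⁴
       = 2.560×10^4 × (2.824)⁴ = 2.560×10^4 × 63.60 = 1.628×10^6.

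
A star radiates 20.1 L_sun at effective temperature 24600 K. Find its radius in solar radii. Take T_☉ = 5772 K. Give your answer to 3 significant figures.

R/R_☉ = √(L/L_☉) / (T/T_☉)² = √(20.1) / (4.262)²
       = 4.483 / 18.16 = 0.2468.

0.247 solar radii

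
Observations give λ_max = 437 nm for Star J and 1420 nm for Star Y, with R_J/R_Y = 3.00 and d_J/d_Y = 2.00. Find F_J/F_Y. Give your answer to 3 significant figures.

Wien's law: T_J/T_Y = λ_Y/λ_J = 1420/437 = 3.249.
L_J/L_Y = (R_J/R_Y)²(T_J/T_Y)⁴ = (3.00)²(3.249)⁴ = 1003.
F_J/F_Y = (L_J/L_Y)/(d_J/d_Y)² = 1003/(2.00)² = 250.8.

251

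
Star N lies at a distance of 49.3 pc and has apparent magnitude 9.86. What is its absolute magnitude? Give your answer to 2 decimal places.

M = m − 5 log₁₀(d/10 pc) = 9.86 − 5 log₁₀(49.3/10)
  = 9.86 − 5 × 0.693 = 9.86 − 3.46 = 6.40.

6.40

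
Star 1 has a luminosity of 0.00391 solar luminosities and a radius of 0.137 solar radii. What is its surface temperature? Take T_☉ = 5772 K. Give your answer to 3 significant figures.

3.90×10^3 K

T/T_☉ = (L/L_☉)^(1/4) / (R/R_☉)^(1/2)
T = 5772 × (0.00391)^(1/4) / √(0.137) = 5772 × 0.2501 / 0.3701 = 3900 K.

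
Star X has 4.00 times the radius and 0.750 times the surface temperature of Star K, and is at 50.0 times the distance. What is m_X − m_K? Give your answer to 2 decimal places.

L_X/L_K = (4.00)²(0.750)⁴ = 5.062.
F_X/F_K = (L_X/L_K)/(d_X/d_K)² = 5.062/2500 = 0.002025.
m_X − m_K = −2.5 log₁₀(0.002025) = 6.73.

6.73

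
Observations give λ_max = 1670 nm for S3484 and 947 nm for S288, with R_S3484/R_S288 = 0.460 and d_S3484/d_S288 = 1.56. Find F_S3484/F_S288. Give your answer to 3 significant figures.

0.00899

Wien's law: T_S3484/T_S288 = λ_S288/λ_S3484 = 947/1670 = 0.5671.
L_S3484/L_S288 = (R_S3484/R_S288)²(T_S3484/T_S288)⁴ = (0.460)²(0.5671)⁴ = 0.02188.
F_S3484/F_S288 = (L_S3484/L_S288)/(d_S3484/d_S288)² = 0.02188/(1.56)² = 0.008991.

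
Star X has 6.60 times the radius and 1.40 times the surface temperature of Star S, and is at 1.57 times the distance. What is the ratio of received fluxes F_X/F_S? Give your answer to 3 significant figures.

L_X/L_S = (R_X/R_S)²(T_X/T_S)⁴ = (6.60)² × (1.40)⁴ = 167.3.
F_X/F_S = (L_X/L_S)/(d_X/d_S)² = 167.3 / (1.57)² = 67.89.

67.9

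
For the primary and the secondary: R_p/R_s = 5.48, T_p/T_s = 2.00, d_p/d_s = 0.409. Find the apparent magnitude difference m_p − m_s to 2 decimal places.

-8.65

L_p/L_s = (5.48)²(2.00)⁴ = 480.5.
F_p/F_s = (L_p/L_s)/(d_p/d_s)² = 480.5/0.1673 = 2872.
m_p − m_s = −2.5 log₁₀(2872) = -8.65.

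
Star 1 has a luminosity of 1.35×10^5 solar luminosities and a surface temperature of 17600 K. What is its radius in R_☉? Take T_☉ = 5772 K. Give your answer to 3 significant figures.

39.5 R_☉

R/R_☉ = √(L/L_☉) / (T/T_☉)² = √(1.35×10^5) / (3.049)²
       = 367.4 / 9.298 = 39.52.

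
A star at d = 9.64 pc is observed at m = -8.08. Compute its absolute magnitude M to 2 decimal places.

-8.00

M = m − 5 log₁₀(d/10 pc) = -8.08 − 5 log₁₀(9.64/10)
  = -8.08 − 5 × -0.016 = -8.08 − -0.08 = -8.00.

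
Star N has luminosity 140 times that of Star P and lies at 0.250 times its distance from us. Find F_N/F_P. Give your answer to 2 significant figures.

2.2×10^3

F = L/(4πd²), so F_N/F_P = (L_N/L_P) / (d_N/d_P)²
= 140 / (0.250)² = 140 / 0.06250 = 2240.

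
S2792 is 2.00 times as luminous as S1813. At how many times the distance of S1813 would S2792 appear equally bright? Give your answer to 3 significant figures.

1.41

Equal flux requires L_S2792/d_S2792² = L_S1813/d_S1813², so d_S2792/d_S1813 = √(L_S2792/L_S1813)
= √(2.00) = 1.414.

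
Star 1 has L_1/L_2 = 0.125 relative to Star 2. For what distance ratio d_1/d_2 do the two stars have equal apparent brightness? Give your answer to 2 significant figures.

Equal flux requires L_1/d_1² = L_2/d_2², so d_1/d_2 = √(L_1/L_2)
= √(0.125) = 0.3536.

0.35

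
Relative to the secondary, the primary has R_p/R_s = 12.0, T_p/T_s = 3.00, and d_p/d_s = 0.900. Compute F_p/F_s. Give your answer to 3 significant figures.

1.44×10^4

L_p/L_s = (R_p/R_s)²(T_p/T_s)⁴ = (12.0)² × (3.00)⁴ = 1.166×10^4.
F_p/F_s = (L_p/L_s)/(d_p/d_s)² = 1.166×10^4 / (0.900)² = 1.440×10^4.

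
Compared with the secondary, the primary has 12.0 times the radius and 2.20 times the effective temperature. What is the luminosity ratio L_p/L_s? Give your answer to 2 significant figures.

3.4×10^3

From the Stefan–Boltzmann law, L ∝ R²T⁴, so
L_p/L_s = (R_p/R_s)² (T_p/T_s)⁴ = (12.0)² × (2.20)⁴ = 144.0 × 23.43 = 3373.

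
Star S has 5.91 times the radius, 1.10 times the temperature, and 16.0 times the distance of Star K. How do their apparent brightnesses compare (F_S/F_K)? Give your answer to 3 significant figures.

0.200

L_S/L_K = (R_S/R_K)²(T_S/T_K)⁴ = (5.91)² × (1.10)⁴ = 51.14.
F_S/F_K = (L_S/L_K)/(d_S/d_K)² = 51.14 / (16.0)² = 0.1998.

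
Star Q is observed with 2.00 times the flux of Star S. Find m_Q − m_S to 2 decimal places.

m_Q − m_S = −2.5 log₁₀(F_Q/F_S) = −2.5 log₁₀(2.00) = −2.5 × (0.301) = -0.753.

-0.75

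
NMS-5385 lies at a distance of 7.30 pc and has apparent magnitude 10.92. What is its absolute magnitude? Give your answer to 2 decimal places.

11.60

M = m − 5 log₁₀(d/10 pc) = 10.92 − 5 log₁₀(7.30/10)
  = 10.92 − 5 × -0.137 = 10.92 − -0.68 = 11.60.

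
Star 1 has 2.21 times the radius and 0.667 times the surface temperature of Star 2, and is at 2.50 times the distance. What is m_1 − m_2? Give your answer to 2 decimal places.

L_1/L_2 = (2.21)²(0.667)⁴ = 0.9667.
F_1/F_2 = (L_1/L_2)/(d_1/d_2)² = 0.9667/6.250 = 0.1547.
m_1 − m_2 = −2.5 log₁₀(0.1547) = 2.03.

2.03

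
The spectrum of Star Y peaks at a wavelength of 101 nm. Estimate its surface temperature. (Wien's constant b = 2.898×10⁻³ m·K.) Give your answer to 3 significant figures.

2.87×10^4 K

T = b/λ_max = 2.898×10⁻³ / (101×10⁻⁹) = 2.869×10^4 K.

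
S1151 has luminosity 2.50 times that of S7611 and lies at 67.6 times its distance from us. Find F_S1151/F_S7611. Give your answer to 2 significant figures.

5.5×10^-4

F = L/(4πd²), so F_S1151/F_S7611 = (L_S1151/L_S7611) / (d_S1151/d_S7611)²
= 2.50 / (67.6)² = 2.50 / 4570 = 5.471×10^-4.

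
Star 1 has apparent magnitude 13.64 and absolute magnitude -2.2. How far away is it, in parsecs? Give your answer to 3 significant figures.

1.47×10^4 pc

m − M = 5 log₁₀(d/10 pc)
13.64 − (-2.2) = 15.84 = 5 log₁₀(d/10)
d = 10 × 10^(15.84/5) = 10 × 10^3.168 = 1.472×10^4 pc.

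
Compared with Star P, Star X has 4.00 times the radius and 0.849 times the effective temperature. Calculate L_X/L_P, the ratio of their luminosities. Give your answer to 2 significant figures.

8.3

From the Stefan–Boltzmann law, L ∝ R²T⁴, so
L_X/L_P = (R_X/R_P)² (T_X/T_P)⁴ = (4.00)² × (0.849)⁴ = 16.00 × 0.5196 = 8.313.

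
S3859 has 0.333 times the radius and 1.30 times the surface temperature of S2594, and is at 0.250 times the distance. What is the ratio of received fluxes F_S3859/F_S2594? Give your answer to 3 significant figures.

L_S3859/L_S2594 = (R_S3859/R_S2594)²(T_S3859/T_S2594)⁴ = (0.333)² × (1.30)⁴ = 0.3167.
F_S3859/F_S2594 = (L_S3859/L_S2594)/(d_S3859/d_S2594)² = 0.3167 / (0.250)² = 5.067.

5.07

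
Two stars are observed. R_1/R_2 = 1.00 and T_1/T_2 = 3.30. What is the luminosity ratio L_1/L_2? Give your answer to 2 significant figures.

From the Stefan–Boltzmann law, L ∝ R²T⁴, so
L_1/L_2 = (R_1/R_2)² (T_1/T_2)⁴ = (1.00)² × (3.30)⁴ = 1.000 × 118.6 = 118.6.

1.2×10^2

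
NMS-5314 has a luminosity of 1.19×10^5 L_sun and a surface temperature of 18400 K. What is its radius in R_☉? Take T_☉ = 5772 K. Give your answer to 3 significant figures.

33.9 R_☉

R/R_☉ = √(L/L_☉) / (T/T_☉)² = √(1.19×10^5) / (3.188)²
       = 345.0 / 10.16 = 33.95.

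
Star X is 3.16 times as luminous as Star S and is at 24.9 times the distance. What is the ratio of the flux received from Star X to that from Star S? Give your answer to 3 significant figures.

0.00510

F = L/(4πd²), so F_X/F_S = (L_X/L_S) / (d_X/d_S)²
= 3.16 / (24.9)² = 3.16 / 620.0 = 0.005097.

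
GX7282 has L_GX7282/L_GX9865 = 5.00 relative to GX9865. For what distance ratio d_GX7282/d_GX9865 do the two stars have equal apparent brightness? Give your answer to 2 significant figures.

2.2

Equal flux requires L_GX7282/d_GX7282² = L_GX9865/d_GX9865², so d_GX7282/d_GX9865 = √(L_GX7282/L_GX9865)
= √(5.00) = 2.236.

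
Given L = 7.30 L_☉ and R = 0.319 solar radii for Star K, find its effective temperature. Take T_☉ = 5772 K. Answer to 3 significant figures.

1.68×10^4 K

T/T_☉ = (L/L_☉)^(1/4) / (R/R_☉)^(1/2)
T = 5772 × (7.30)^(1/4) / √(0.319) = 5772 × 1.644 / 0.5648 = 1.680×10^4 K.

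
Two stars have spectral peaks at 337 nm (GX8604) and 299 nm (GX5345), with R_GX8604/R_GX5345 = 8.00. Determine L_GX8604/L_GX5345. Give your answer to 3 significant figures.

39.7

Wien's law gives T ∝ 1/λ_max, so T_GX8604/T_GX5345 = λ_GX5345/λ_GX8604 = 299/337 = 0.8872.
Then L ∝ R²T⁴ gives L_GX8604/L_GX5345 = (8.00)² × (0.8872)⁴ = 64.00 × 0.6197 = 39.66.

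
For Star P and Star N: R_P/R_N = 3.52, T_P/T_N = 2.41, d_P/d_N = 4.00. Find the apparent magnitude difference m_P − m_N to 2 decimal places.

L_P/L_N = (3.52)²(2.41)⁴ = 418.0.
F_P/F_N = (L_P/L_N)/(d_P/d_N)² = 418.0/16.00 = 26.12.
m_P − m_N = −2.5 log₁₀(26.12) = -3.54.

-3.54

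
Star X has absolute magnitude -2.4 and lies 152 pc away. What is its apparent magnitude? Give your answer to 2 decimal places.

m = M + 5 log₁₀(d/10 pc) = -2.4 + 5 log₁₀(152/10)
  = -2.4 + 5 × 1.182 = -2.4 + 5.91 = 3.51.

3.51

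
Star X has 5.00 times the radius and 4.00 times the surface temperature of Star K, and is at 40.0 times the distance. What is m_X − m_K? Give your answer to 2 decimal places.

-1.51

L_X/L_K = (5.00)²(4.00)⁴ = 6400.
F_X/F_K = (L_X/L_K)/(d_X/d_K)² = 6400/1600 = 4.000.
m_X − m_K = −2.5 log₁₀(4.000) = -1.51.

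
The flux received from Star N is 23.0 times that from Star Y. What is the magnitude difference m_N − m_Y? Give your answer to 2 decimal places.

-3.40

m_N − m_Y = −2.5 log₁₀(F_N/F_Y) = −2.5 log₁₀(23.0) = −2.5 × (1.362) = -3.404.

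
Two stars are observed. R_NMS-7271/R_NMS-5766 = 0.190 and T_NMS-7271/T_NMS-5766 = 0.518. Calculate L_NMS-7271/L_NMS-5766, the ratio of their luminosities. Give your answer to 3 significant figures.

0.00260

From the Stefan–Boltzmann law, L ∝ R²T⁴, so
L_NMS-7271/L_NMS-5766 = (R_NMS-7271/R_NMS-5766)² (T_NMS-7271/T_NMS-5766)⁴ = (0.190)² × (0.518)⁴ = 0.03610 × 0.07200 = 0.002599.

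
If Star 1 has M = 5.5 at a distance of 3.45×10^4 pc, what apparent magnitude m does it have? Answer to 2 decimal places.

m = M + 5 log₁₀(d/10 pc) = 5.5 + 5 log₁₀(3.45×10^4/10)
  = 5.5 + 5 × 3.538 = 5.5 + 17.69 = 23.19.

23.19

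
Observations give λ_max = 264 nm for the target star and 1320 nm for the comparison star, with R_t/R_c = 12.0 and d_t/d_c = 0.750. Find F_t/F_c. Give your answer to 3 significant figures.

1.60×10^5

Wien's law: T_t/T_c = λ_c/λ_t = 1320/264 = 5.000.
L_t/L_c = (R_t/R_c)²(T_t/T_c)⁴ = (12.0)²(5.000)⁴ = 9.000×10^4.
F_t/F_c = (L_t/L_c)/(d_t/d_c)² = 9.000×10^4/(0.750)² = 1.600×10^5.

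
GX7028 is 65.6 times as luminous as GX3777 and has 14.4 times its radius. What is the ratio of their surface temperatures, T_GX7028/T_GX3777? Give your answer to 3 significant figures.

L ∝ R²T⁴ gives T ∝ (L/R²)^(1/4), so
T_GX7028/T_GX3777 = (65.6 / 14.4²)^(1/4) = (0.3164)^(1/4) = 0.7500.

0.750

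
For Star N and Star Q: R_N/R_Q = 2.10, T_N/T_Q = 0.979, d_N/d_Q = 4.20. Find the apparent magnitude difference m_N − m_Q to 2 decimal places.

L_N/L_Q = (2.10)²(0.979)⁴ = 4.051.
F_N/F_Q = (L_N/L_Q)/(d_N/d_Q)² = 4.051/17.64 = 0.2297.
m_N − m_Q = −2.5 log₁₀(0.2297) = 1.60.

1.60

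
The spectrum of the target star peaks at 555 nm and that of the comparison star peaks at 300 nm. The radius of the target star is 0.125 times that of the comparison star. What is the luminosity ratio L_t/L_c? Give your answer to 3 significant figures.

Wien's law gives T ∝ 1/λ_max, so T_t/T_c = λ_c/λ_t = 300/555 = 0.5405.
Then L ∝ R²T⁴ gives L_t/L_c = (0.125)² × (0.5405)⁴ = 0.01562 × 0.08537 = 0.001334.

0.00133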